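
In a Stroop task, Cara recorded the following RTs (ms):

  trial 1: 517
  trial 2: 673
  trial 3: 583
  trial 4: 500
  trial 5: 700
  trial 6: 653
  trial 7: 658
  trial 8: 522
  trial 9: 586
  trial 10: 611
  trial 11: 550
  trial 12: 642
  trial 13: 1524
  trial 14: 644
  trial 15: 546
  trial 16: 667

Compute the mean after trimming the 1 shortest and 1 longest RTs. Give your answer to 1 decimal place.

610.9 ms

Sorted: 500, 517, 522, 546, 550, 583, 586, 611, 642, 644, 653, 658, 667, 673, 700, 1524
Drop lowest 1 (500) and highest 1 (1524)
Remaining (n=14): Σ = 8552, mean = 8552/14 = 610.857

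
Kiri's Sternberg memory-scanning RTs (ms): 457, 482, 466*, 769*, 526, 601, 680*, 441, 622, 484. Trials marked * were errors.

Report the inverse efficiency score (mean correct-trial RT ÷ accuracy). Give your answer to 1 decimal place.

Correct trials (n=7): 457, 482, 526, 601, 441, 622, 484
Mean correct RT = 3613/7 = 516.1429 ms
Proportion correct = 7/10
IES = 516.1429 / (7/10) = 737.347 ms

737.3 ms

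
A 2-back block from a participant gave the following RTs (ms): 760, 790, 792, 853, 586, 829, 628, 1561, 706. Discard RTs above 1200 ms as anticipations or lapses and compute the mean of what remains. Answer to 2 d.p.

743.00 ms

Excluded: 1561
Retained (n=8): Σ = 5944
Mean = 5944/8 = 743.0000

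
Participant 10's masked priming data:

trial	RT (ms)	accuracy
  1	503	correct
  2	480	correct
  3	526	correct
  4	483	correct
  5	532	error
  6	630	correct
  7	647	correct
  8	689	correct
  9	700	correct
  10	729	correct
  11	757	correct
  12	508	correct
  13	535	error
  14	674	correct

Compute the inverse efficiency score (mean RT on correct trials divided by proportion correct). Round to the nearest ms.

Correct trials (n=12): 503, 480, 526, 483, 630, 647, 689, 700, 729, 757, 508, 674
Mean correct RT = 7326/12 = 610.5000 ms
Proportion correct = 12/14
IES = 610.5000 / (12/14) = 712.250 ms

712 ms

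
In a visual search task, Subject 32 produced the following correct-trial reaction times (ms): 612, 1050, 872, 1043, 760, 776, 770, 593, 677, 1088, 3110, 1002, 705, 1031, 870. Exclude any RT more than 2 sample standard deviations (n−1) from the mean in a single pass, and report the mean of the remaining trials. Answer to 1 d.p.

846.4 ms

n = 15, ΣRT = 14959, M = 997.267
Σ(x−M)² = 5166552.93; s = √(5166552.93/14) = 607.486
Cutoffs: 997.267 ± 2·607.486 → [-217.7, 2212.2]
Outside: 3110 → excluded.
Retained (n=14): Σ = 11849, mean = 11849/14 = 846.357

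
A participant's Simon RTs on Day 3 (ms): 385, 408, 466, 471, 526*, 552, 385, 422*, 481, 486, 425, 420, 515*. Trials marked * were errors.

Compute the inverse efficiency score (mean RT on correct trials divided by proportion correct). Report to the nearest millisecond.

Correct trials (n=10): 385, 408, 466, 471, 552, 385, 481, 486, 425, 420
Mean correct RT = 4479/10 = 447.9000 ms
Proportion correct = 10/13
IES = 447.9000 / (10/13) = 582.270 ms

582 ms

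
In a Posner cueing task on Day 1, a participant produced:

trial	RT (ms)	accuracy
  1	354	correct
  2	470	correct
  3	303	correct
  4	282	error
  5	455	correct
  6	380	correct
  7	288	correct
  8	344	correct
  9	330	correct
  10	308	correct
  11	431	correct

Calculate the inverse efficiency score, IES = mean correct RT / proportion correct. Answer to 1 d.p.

402.9 ms

Correct trials (n=10): 354, 470, 303, 455, 380, 288, 344, 330, 308, 431
Mean correct RT = 3663/10 = 366.3000 ms
Proportion correct = 10/11
IES = 366.3000 / (10/11) = 402.930 ms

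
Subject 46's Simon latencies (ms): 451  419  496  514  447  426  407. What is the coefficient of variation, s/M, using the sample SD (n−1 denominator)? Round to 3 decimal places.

0.089

n = 7, Σ = 3160, M = 451.4286
Σ(x−M)² = 9593.714; s = √(9593.714/6) = 39.9869
CV = 39.9869 / 451.4286 = 0.08858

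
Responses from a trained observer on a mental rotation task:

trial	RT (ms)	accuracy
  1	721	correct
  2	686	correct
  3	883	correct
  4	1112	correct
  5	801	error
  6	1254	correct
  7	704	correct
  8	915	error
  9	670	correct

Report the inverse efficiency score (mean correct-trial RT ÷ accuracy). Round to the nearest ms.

Correct trials (n=7): 721, 686, 883, 1112, 1254, 704, 670
Mean correct RT = 6030/7 = 861.4286 ms
Proportion correct = 7/9
IES = 861.4286 / (7/9) = 1107.551 ms

1108 ms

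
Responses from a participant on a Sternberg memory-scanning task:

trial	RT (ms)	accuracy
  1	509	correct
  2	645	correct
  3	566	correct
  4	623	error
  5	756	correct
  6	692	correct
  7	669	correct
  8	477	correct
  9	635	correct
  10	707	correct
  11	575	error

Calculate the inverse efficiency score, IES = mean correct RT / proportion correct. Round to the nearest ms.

Correct trials (n=9): 509, 645, 566, 756, 692, 669, 477, 635, 707
Mean correct RT = 5656/9 = 628.4444 ms
Proportion correct = 9/11
IES = 628.4444 / (9/11) = 768.099 ms

768 ms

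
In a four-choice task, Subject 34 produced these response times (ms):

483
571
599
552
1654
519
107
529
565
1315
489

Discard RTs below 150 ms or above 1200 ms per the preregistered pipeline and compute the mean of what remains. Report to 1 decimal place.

Excluded: 107, 1315, 1654
Retained (n=8): Σ = 4307
Mean = 4307/8 = 538.3750

538.4 ms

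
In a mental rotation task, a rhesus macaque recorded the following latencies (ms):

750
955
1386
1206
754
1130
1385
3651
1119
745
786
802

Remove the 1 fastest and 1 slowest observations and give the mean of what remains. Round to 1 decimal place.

Sorted: 745, 750, 754, 786, 802, 955, 1119, 1130, 1206, 1385, 1386, 3651
Drop lowest 1 (745) and highest 1 (3651)
Remaining (n=10): Σ = 10273, mean = 10273/10 = 1027.300

1027.3 ms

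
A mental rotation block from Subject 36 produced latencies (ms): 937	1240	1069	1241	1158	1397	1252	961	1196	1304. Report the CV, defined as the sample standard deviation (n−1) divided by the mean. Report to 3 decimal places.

n = 10, Σ = 11755, M = 1175.5000
Σ(x−M)² = 194838.500; s = √(194838.500/9) = 147.1350
CV = 147.1350 / 1175.5000 = 0.12517

0.125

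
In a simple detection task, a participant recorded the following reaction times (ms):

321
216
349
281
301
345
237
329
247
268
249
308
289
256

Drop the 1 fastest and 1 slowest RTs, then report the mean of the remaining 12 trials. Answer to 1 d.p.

Sorted: 216, 237, 247, 249, 256, 268, 281, 289, 301, 308, 321, 329, 345, 349
Drop lowest 1 (216) and highest 1 (349)
Remaining (n=12): Σ = 3431, mean = 3431/12 = 285.917

285.9 ms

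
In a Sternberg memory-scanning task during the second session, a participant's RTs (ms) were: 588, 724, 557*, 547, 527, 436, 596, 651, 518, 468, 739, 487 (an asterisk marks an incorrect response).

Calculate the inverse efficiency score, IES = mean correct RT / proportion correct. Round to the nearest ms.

Correct trials (n=11): 588, 724, 547, 527, 436, 596, 651, 518, 468, 739, 487
Mean correct RT = 6281/11 = 571.0000 ms
Proportion correct = 11/12
IES = 571.0000 / (11/12) = 622.909 ms

623 ms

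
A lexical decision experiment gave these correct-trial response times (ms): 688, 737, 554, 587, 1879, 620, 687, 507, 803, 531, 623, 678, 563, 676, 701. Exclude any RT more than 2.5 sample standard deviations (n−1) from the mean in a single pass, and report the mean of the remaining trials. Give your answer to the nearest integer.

n = 15, ΣRT = 10834, M = 722.267
Σ(x−M)² = 1526948.93; s = √(1526948.93/14) = 330.254
Cutoffs: 722.267 ± 2.5·330.254 → [-103.4, 1547.9]
Outside: 1879 → excluded.
Retained (n=14): Σ = 8955, mean = 8955/14 = 639.643

640 ms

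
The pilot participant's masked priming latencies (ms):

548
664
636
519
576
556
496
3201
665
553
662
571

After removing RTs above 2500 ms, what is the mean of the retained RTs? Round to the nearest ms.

586 ms

Excluded: 3201
Retained (n=11): Σ = 6446
Mean = 6446/11 = 586.0000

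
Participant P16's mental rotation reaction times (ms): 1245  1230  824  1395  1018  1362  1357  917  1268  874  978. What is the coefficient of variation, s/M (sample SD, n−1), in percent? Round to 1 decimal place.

18.9%

n = 11, Σ = 12468, M = 1133.4545
Σ(x−M)² = 457904.727; s = √(457904.727/10) = 213.9871
CV = 213.9871 / 1133.4545 = 0.18879 = 18.879%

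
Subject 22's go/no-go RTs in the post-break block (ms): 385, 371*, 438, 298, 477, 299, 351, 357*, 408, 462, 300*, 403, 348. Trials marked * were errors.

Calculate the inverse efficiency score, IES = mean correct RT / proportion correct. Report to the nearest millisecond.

Correct trials (n=10): 385, 438, 298, 477, 299, 351, 408, 462, 403, 348
Mean correct RT = 3869/10 = 386.9000 ms
Proportion correct = 10/13
IES = 386.9000 / (10/13) = 502.970 ms

503 ms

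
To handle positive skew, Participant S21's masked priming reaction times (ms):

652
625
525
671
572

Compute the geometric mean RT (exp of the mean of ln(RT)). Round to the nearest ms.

607 ms

ln(RT): 6.4800, 6.4378, 6.2634, 6.5088, 6.3491
Mean ln(RT) = 32.0391/5 = 6.40782
Geometric mean = exp(6.40782) = 606.57 ms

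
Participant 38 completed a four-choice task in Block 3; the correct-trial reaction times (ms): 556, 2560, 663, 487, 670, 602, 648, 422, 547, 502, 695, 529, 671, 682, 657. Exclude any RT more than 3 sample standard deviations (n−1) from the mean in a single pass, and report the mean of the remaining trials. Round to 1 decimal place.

595.1 ms

n = 15, ΣRT = 10891, M = 726.067
Σ(x−M)² = 3702266.93; s = √(3702266.93/14) = 514.245
Cutoffs: 726.067 ± 3·514.245 → [-816.7, 2268.8]
Outside: 2560 → excluded.
Retained (n=14): Σ = 8331, mean = 8331/14 = 595.071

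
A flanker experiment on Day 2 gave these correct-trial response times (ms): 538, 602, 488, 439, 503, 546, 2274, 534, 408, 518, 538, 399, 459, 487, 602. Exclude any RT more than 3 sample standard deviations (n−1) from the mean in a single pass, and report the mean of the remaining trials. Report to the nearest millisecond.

504 ms

n = 15, ΣRT = 9335, M = 622.333
Σ(x−M)² = 2974275.33; s = √(2974275.33/14) = 460.921
Cutoffs: 622.333 ± 3·460.921 → [-760.4, 2005.1]
Outside: 2274 → excluded.
Retained (n=14): Σ = 7061, mean = 7061/14 = 504.357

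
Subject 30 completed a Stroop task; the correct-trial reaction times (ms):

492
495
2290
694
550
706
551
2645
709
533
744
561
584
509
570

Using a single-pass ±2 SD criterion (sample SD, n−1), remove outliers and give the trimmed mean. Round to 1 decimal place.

592.2 ms

n = 15, ΣRT = 12633, M = 842.200
Σ(x−M)² = 6253938.40; s = √(6253938.40/14) = 668.364
Cutoffs: 842.200 ± 2·668.364 → [-494.5, 2178.9]
Outside: 2290, 2645 → excluded.
Retained (n=13): Σ = 7698, mean = 7698/13 = 592.154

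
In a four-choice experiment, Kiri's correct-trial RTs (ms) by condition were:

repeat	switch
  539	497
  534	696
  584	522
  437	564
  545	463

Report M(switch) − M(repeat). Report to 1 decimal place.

M(repeat) = 2639/5 = 527.800
M(switch) = 2742/5 = 548.400
Difference = 548.400 − 527.800 = 20.600 ms

20.6 ms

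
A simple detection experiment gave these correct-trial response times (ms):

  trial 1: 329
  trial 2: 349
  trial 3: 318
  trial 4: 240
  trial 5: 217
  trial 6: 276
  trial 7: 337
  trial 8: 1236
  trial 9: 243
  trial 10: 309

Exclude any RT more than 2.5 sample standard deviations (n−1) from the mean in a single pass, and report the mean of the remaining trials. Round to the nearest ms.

291 ms

n = 10, ΣRT = 3854, M = 385.400
Σ(x−M)² = 822494.40; s = √(822494.40/9) = 302.305
Cutoffs: 385.400 ± 2.5·302.305 → [-370.4, 1141.2]
Outside: 1236 → excluded.
Retained (n=9): Σ = 2618, mean = 2618/9 = 290.889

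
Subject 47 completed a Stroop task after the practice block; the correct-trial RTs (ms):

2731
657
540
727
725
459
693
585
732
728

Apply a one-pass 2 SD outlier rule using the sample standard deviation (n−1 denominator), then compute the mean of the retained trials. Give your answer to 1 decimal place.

n = 10, ΣRT = 8577, M = 857.700
Σ(x−M)² = 3978234.10; s = √(3978234.10/9) = 664.850
Cutoffs: 857.700 ± 2·664.850 → [-472.0, 2187.4]
Outside: 2731 → excluded.
Retained (n=9): Σ = 5846, mean = 5846/9 = 649.556

649.6 ms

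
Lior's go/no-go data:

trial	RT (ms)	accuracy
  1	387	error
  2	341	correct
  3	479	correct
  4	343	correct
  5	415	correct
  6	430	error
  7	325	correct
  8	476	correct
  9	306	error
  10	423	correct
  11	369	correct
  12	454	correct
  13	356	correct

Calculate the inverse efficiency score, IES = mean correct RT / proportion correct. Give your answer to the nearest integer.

518 ms

Correct trials (n=10): 341, 479, 343, 415, 325, 476, 423, 369, 454, 356
Mean correct RT = 3981/10 = 398.1000 ms
Proportion correct = 10/13
IES = 398.1000 / (10/13) = 517.530 ms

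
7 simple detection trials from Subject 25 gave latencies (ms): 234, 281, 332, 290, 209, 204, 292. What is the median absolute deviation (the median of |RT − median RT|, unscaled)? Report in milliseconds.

47 ms

Sorted: 204, 209, 234, 281, 290, 292, 332 → median = 281
|x − 281|: 47, 0, 51, 9, 72, 77, 11
Sorted deviations: 0, 9, 11, 47, 51, 72, 77 → MAD = 47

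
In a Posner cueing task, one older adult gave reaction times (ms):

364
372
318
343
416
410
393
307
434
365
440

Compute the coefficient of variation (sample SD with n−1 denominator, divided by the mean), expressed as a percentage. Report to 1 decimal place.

11.8%

n = 11, Σ = 4162, M = 378.3636
Σ(x−M)² = 19938.545; s = √(19938.545/10) = 44.6526
CV = 44.6526 / 378.3636 = 0.11802 = 11.802%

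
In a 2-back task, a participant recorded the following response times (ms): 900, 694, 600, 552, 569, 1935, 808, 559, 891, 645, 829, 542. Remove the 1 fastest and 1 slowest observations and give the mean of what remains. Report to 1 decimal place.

704.7 ms

Sorted: 542, 552, 559, 569, 600, 645, 694, 808, 829, 891, 900, 1935
Drop lowest 1 (542) and highest 1 (1935)
Remaining (n=10): Σ = 7047, mean = 7047/10 = 704.700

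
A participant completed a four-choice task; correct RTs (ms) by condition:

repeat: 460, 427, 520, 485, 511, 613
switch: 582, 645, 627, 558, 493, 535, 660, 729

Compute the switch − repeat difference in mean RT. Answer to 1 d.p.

M(repeat) = 3016/6 = 502.667
M(switch) = 4829/8 = 603.625
Difference = 603.625 − 502.667 = 100.958 ms

101.0 ms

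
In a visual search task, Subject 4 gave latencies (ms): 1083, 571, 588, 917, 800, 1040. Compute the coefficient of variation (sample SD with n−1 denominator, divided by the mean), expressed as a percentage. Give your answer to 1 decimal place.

n = 6, Σ = 4999, M = 833.1667
Σ(x−M)² = 242162.833; s = √(242162.833/5) = 220.0740
CV = 220.0740 / 833.1667 = 0.26414 = 26.414%

26.4%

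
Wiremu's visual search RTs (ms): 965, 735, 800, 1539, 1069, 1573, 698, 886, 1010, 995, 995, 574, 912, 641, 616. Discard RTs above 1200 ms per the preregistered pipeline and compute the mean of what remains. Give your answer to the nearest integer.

Excluded: 1539, 1573
Retained (n=13): Σ = 10896
Mean = 10896/13 = 838.1538

838 ms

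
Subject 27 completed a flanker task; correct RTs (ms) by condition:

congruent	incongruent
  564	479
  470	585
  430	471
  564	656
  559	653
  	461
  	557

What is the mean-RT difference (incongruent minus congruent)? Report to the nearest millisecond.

34 ms

M(congruent) = 2587/5 = 517.400
M(incongruent) = 3862/7 = 551.714
Difference = 551.714 − 517.400 = 34.314 ms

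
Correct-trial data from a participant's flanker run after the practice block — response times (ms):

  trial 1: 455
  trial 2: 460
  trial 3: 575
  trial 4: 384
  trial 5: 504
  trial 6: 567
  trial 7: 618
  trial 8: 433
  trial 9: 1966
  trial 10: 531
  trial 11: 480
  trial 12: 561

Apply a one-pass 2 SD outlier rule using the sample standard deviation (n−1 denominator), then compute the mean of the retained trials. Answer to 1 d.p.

n = 12, ΣRT = 7534, M = 627.833
Σ(x−M)² = 2003765.67; s = √(2003765.67/11) = 426.803
Cutoffs: 627.833 ± 2·426.803 → [-225.8, 1481.4]
Outside: 1966 → excluded.
Retained (n=11): Σ = 5568, mean = 5568/11 = 506.182

506.2 ms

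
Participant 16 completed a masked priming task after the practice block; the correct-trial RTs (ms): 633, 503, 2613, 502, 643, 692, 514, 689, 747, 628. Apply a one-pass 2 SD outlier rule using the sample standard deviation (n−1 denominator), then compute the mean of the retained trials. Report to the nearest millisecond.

617 ms

n = 10, ΣRT = 8164, M = 816.400
Σ(x−M)² = 3652004.40; s = √(3652004.40/9) = 637.007
Cutoffs: 816.400 ± 2·637.007 → [-457.6, 2090.4]
Outside: 2613 → excluded.
Retained (n=9): Σ = 5551, mean = 5551/9 = 616.778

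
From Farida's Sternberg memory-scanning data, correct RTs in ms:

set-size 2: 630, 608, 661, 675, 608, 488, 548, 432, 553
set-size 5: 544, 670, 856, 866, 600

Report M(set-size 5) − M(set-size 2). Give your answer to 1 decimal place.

129.1 ms

M(set-size 2) = 5203/9 = 578.111
M(set-size 5) = 3536/5 = 707.200
Difference = 707.200 − 578.111 = 129.089 ms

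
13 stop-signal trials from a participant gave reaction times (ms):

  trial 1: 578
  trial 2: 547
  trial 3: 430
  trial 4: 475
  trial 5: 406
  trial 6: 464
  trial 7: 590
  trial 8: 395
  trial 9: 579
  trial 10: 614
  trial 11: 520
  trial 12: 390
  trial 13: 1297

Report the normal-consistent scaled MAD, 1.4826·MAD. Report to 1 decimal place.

Sorted: 390, 395, 406, 430, 464, 475, 520, 547, 578, 579, 590, 614, 1297 → median = 520
|x − 520| sorted: 0, 27, 45, 56, 58, 59, 70, 90, 94, 114, 125, 130, 777 → MAD = 70
Robust SD ≈ 1.4826 × 70 = 103.782

103.8 ms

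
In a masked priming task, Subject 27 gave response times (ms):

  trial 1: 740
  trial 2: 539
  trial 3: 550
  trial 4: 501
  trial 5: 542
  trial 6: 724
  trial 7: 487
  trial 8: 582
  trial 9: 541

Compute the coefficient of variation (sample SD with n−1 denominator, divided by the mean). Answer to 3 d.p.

0.158

n = 9, Σ = 5206, M = 578.4444
Σ(x−M)² = 66754.222; s = √(66754.222/8) = 91.3470
CV = 91.3470 / 578.4444 = 0.15792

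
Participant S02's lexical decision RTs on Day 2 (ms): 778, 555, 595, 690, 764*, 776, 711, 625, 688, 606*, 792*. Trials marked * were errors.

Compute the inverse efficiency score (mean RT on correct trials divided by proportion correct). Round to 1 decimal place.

Correct trials (n=8): 778, 555, 595, 690, 776, 711, 625, 688
Mean correct RT = 5418/8 = 677.2500 ms
Proportion correct = 8/11
IES = 677.2500 / (8/11) = 931.219 ms

931.2 ms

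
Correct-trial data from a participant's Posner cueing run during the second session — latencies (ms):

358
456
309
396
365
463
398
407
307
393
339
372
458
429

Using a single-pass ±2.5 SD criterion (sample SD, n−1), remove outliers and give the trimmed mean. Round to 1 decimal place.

389.3 ms

n = 14, ΣRT = 5450, M = 389.286
Σ(x−M)² = 34244.86; s = √(34244.86/13) = 51.325
Cutoffs: 389.286 ± 2.5·51.325 → [261.0, 517.6]
No RTs fall outside the cutoffs; all 14 retained. Mean = 5450/14 = 389.286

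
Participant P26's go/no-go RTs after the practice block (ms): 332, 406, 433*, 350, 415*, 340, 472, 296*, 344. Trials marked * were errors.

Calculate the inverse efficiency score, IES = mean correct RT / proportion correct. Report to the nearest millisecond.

Correct trials (n=6): 332, 406, 350, 340, 472, 344
Mean correct RT = 2244/6 = 374.0000 ms
Proportion correct = 6/9
IES = 374.0000 / (6/9) = 561.000 ms

561 ms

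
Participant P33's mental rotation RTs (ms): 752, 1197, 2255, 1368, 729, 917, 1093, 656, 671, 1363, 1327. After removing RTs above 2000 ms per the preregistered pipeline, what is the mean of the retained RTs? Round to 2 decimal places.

1007.30 ms

Excluded: 2255
Retained (n=10): Σ = 10073
Mean = 10073/10 = 1007.3000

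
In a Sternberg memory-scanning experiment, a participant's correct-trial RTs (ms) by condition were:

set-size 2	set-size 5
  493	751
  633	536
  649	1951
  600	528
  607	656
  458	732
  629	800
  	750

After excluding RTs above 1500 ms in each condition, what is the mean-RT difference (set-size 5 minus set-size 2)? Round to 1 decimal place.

97.7 ms

set-size 5: exclude 1951
M(set-size 2) = 4069/7 = 581.286
M(set-size 5) = 4753/7 = 679.000
Difference = 679.000 − 581.286 = 97.714 ms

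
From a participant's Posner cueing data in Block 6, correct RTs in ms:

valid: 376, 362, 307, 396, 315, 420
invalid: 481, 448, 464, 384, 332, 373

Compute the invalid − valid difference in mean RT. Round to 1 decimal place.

M(valid) = 2176/6 = 362.667
M(invalid) = 2482/6 = 413.667
Difference = 413.667 − 362.667 = 51.000 ms

51.0 ms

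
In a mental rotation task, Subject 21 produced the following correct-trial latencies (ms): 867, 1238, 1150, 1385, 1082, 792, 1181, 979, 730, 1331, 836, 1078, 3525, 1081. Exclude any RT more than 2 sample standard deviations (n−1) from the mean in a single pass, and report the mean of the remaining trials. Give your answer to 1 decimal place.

1056.2 ms

n = 14, ΣRT = 17255, M = 1232.500
Σ(x−M)² = 6169087.50; s = √(6169087.50/13) = 688.872
Cutoffs: 1232.500 ± 2·688.872 → [-145.2, 2610.2]
Outside: 3525 → excluded.
Retained (n=13): Σ = 13730, mean = 13730/13 = 1056.154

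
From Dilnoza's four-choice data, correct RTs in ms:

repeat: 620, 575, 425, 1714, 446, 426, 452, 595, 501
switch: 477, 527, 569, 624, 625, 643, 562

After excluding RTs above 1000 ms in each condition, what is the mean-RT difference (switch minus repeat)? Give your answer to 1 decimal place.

70.3 ms

repeat: exclude 1714
M(repeat) = 4040/8 = 505.000
M(switch) = 4027/7 = 575.286
Difference = 575.286 − 505.000 = 70.286 ms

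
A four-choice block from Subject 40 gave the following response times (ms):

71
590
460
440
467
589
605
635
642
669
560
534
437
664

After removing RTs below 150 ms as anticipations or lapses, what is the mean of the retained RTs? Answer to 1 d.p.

560.9 ms

Excluded: 71
Retained (n=13): Σ = 7292
Mean = 7292/13 = 560.9231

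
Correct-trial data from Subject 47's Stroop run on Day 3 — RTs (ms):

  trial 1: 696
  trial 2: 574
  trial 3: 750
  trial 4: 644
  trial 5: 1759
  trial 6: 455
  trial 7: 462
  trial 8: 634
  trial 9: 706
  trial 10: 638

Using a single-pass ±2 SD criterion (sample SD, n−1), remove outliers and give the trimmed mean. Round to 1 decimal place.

n = 10, ΣRT = 7318, M = 731.800
Σ(x−M)² = 1257801.60; s = √(1257801.60/9) = 373.839
Cutoffs: 731.800 ± 2·373.839 → [-15.9, 1479.5]
Outside: 1759 → excluded.
Retained (n=9): Σ = 5559, mean = 5559/9 = 617.667

617.7 ms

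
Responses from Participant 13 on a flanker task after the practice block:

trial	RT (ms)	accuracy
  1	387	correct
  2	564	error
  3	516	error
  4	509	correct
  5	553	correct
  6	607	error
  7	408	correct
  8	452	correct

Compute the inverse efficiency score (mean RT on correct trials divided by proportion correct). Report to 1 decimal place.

Correct trials (n=5): 387, 509, 553, 408, 452
Mean correct RT = 2309/5 = 461.8000 ms
Proportion correct = 5/8
IES = 461.8000 / (5/8) = 738.880 ms

738.9 ms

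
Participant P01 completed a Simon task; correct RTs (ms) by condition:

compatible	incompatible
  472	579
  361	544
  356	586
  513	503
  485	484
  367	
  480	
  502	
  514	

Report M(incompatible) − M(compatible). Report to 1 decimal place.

89.2 ms

M(compatible) = 4050/9 = 450.000
M(incompatible) = 2696/5 = 539.200
Difference = 539.200 − 450.000 = 89.200 ms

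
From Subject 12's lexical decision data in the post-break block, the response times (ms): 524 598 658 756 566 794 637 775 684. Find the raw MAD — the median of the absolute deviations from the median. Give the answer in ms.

Sorted: 524, 566, 598, 637, 658, 684, 756, 775, 794 → median = 658
|x − 658|: 134, 60, 0, 98, 92, 136, 21, 117, 26
Sorted deviations: 0, 21, 26, 60, 92, 98, 117, 134, 136 → MAD = 92

92 ms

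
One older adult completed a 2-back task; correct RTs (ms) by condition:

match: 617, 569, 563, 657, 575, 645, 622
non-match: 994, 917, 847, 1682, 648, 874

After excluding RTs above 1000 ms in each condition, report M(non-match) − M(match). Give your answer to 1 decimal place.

non-match: exclude 1682
M(match) = 4248/7 = 606.857
M(non-match) = 4280/5 = 856.000
Difference = 856.000 − 606.857 = 249.143 ms

249.1 ms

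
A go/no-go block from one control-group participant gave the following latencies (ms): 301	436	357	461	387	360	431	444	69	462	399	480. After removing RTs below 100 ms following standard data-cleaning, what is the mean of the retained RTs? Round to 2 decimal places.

Excluded: 69
Retained (n=11): Σ = 4518
Mean = 4518/11 = 410.7273

410.73 ms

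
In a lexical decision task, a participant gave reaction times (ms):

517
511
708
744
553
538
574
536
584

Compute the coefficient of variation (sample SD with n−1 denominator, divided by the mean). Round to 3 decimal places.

n = 9, Σ = 5265, M = 585.0000
Σ(x−M)² = 56266.000; s = √(56266.000/8) = 83.8645
CV = 83.8645 / 585.0000 = 0.14336

0.143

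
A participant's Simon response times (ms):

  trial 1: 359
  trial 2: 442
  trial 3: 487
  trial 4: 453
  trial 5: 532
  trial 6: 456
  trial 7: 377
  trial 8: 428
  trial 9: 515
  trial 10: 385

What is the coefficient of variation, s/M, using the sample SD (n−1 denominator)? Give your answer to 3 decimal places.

n = 10, Σ = 4434, M = 443.4000
Σ(x−M)² = 30310.400; s = √(30310.400/9) = 58.0329
CV = 58.0329 / 443.4000 = 0.13088

0.131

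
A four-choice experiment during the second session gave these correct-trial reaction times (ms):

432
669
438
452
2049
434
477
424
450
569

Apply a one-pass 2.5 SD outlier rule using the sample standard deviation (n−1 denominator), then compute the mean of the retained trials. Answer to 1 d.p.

482.8 ms

n = 10, ΣRT = 6394, M = 639.400
Σ(x−M)² = 2262332.40; s = √(2262332.40/9) = 501.368
Cutoffs: 639.400 ± 2.5·501.368 → [-614.0, 1892.8]
Outside: 2049 → excluded.
Retained (n=9): Σ = 4345, mean = 4345/9 = 482.778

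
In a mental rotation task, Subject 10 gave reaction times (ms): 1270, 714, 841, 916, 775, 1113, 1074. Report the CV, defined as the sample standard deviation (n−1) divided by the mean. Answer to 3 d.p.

n = 7, Σ = 6703, M = 957.5714
Σ(x−M)² = 243301.714; s = √(243301.714/6) = 201.3710
CV = 201.3710 / 957.5714 = 0.21029

0.210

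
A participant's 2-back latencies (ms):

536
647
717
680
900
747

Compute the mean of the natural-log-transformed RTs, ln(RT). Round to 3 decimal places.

ln(RT): 6.2841, 6.4723, 6.5751, 6.5221, 6.8024, 6.6161
Σ ln(RT) = 39.2721
Mean = 39.2721/6 = 6.54535

6.545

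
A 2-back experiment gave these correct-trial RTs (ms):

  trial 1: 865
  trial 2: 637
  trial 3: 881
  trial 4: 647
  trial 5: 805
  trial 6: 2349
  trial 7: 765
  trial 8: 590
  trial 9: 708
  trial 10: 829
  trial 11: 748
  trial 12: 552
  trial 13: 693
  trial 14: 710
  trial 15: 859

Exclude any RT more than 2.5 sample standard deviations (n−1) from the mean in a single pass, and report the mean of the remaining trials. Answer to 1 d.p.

n = 15, ΣRT = 12638, M = 842.533
Σ(x−M)² = 2574921.73; s = √(2574921.73/14) = 428.862
Cutoffs: 842.533 ± 2.5·428.862 → [-229.6, 1914.7]
Outside: 2349 → excluded.
Retained (n=14): Σ = 10289, mean = 10289/14 = 734.929

734.9 ms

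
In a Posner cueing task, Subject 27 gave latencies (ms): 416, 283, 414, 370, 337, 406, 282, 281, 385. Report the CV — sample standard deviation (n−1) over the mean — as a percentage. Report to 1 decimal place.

n = 9, Σ = 3174, M = 352.6667
Σ(x−M)² = 27192.000; s = √(27192.000/8) = 58.3009
CV = 58.3009 / 352.6667 = 0.16531 = 16.531%

16.5%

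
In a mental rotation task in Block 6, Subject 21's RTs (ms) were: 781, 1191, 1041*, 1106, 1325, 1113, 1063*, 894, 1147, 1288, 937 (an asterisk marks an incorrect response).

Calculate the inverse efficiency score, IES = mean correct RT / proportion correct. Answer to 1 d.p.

Correct trials (n=9): 781, 1191, 1106, 1325, 1113, 894, 1147, 1288, 937
Mean correct RT = 9782/9 = 1086.8889 ms
Proportion correct = 9/11
IES = 1086.8889 / (9/11) = 1328.420 ms

1328.4 ms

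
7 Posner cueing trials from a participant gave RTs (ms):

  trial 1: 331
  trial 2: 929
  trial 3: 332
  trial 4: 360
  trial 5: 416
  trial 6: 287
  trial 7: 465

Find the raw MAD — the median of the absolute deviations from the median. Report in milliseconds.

56 ms

Sorted: 287, 331, 332, 360, 416, 465, 929 → median = 360
|x − 360|: 29, 569, 28, 0, 56, 73, 105
Sorted deviations: 0, 28, 29, 56, 73, 105, 569 → MAD = 56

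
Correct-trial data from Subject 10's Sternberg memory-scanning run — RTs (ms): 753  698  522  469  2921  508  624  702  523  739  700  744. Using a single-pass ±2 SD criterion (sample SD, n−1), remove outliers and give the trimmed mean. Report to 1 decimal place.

634.7 ms

n = 12, ΣRT = 9903, M = 825.250
Σ(x−M)² = 4909878.25; s = √(4909878.25/11) = 668.096
Cutoffs: 825.250 ± 2·668.096 → [-510.9, 2161.4]
Outside: 2921 → excluded.
Retained (n=11): Σ = 6982, mean = 6982/11 = 634.727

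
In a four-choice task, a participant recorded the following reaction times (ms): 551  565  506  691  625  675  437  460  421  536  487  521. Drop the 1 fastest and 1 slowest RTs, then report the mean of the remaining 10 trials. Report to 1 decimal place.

Sorted: 421, 437, 460, 487, 506, 521, 536, 551, 565, 625, 675, 691
Drop lowest 1 (421) and highest 1 (691)
Remaining (n=10): Σ = 5363, mean = 5363/10 = 536.300

536.3 ms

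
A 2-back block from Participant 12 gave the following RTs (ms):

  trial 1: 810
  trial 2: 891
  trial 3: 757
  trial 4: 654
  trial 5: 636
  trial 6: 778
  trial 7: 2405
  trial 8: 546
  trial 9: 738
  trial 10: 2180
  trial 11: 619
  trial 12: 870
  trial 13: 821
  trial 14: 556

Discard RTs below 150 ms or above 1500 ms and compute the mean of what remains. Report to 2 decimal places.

Excluded: 2180, 2405
Retained (n=12): Σ = 8676
Mean = 8676/12 = 723.0000

723.00 ms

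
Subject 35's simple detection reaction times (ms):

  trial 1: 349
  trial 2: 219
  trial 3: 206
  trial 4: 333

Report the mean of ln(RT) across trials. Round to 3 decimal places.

5.595

ln(RT): 5.8551, 5.3891, 5.3279, 5.8081
Σ ln(RT) = 22.3802
Mean = 22.3802/4 = 5.59504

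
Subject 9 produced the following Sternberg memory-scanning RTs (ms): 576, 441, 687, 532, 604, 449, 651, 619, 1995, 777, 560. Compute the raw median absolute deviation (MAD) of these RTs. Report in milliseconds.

72 ms

Sorted: 441, 449, 532, 560, 576, 604, 619, 651, 687, 777, 1995 → median = 604
|x − 604|: 28, 163, 83, 72, 0, 155, 47, 15, 1391, 173, 44
Sorted deviations: 0, 15, 28, 44, 47, 72, 83, 155, 163, 173, 1391 → MAD = 72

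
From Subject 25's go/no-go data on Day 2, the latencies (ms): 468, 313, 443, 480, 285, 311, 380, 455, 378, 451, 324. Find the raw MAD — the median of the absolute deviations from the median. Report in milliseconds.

Sorted: 285, 311, 313, 324, 378, 380, 443, 451, 455, 468, 480 → median = 380
|x − 380|: 88, 67, 63, 100, 95, 69, 0, 75, 2, 71, 56
Sorted deviations: 0, 2, 56, 63, 67, 69, 71, 75, 88, 95, 100 → MAD = 69

69 ms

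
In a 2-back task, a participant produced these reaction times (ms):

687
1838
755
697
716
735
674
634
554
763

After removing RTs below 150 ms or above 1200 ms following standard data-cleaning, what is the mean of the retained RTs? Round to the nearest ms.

Excluded: 1838
Retained (n=9): Σ = 6215
Mean = 6215/9 = 690.5556

691 ms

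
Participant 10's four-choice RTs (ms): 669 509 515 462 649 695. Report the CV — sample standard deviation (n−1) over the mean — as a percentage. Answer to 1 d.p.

n = 6, Σ = 3499, M = 583.1667
Σ(x−M)² = 49036.833; s = √(49036.833/5) = 99.0321
CV = 99.0321 / 583.1667 = 0.16982 = 16.982%

17.0%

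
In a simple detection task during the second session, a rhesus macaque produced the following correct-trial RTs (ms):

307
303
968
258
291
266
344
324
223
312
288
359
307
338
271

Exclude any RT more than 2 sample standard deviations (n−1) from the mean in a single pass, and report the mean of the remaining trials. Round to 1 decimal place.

299.4 ms

n = 15, ΣRT = 5159, M = 343.933
Σ(x−M)² = 434874.93; s = √(434874.93/14) = 176.246
Cutoffs: 343.933 ± 2·176.246 → [-8.6, 696.4]
Outside: 968 → excluded.
Retained (n=14): Σ = 4191, mean = 4191/14 = 299.357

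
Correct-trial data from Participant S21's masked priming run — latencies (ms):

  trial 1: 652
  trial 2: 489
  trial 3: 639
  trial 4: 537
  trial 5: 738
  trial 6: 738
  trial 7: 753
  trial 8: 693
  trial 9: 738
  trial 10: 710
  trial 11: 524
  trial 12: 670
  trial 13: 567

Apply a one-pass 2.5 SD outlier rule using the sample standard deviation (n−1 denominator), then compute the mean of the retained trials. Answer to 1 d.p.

n = 13, ΣRT = 8448, M = 649.846
Σ(x−M)² = 101269.69; s = √(101269.69/12) = 91.865
Cutoffs: 649.846 ± 2.5·91.865 → [420.2, 879.5]
No RTs fall outside the cutoffs; all 13 retained. Mean = 8448/13 = 649.846

649.8 ms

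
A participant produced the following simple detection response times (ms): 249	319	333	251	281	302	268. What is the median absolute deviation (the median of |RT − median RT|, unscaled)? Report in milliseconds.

30 ms

Sorted: 249, 251, 268, 281, 302, 319, 333 → median = 281
|x − 281|: 32, 38, 52, 30, 0, 21, 13
Sorted deviations: 0, 13, 21, 30, 32, 38, 52 → MAD = 30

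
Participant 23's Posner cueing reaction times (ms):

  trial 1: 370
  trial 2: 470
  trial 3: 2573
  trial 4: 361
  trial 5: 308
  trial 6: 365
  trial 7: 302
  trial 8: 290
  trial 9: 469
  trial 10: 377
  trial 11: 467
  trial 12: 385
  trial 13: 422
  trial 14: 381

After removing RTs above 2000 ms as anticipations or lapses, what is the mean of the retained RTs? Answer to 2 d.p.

Excluded: 2573
Retained (n=13): Σ = 4967
Mean = 4967/13 = 382.0769

382.08 ms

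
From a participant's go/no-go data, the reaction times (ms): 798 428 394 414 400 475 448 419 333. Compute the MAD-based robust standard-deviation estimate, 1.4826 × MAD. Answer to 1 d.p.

37.1 ms

Sorted: 333, 394, 400, 414, 419, 428, 448, 475, 798 → median = 419
|x − 419| sorted: 0, 5, 9, 19, 25, 29, 56, 86, 379 → MAD = 25
Robust SD ≈ 1.4826 × 25 = 37.065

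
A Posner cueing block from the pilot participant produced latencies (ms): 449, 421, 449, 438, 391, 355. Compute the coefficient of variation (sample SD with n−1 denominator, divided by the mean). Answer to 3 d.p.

n = 6, Σ = 2503, M = 417.1667
Σ(x−M)² = 7024.833; s = √(7024.833/5) = 37.4829
CV = 37.4829 / 417.1667 = 0.08985

0.090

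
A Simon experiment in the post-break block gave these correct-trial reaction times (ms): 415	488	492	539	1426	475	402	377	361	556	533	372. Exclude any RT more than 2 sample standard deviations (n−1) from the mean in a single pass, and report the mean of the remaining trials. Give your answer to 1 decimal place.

n = 12, ΣRT = 6436, M = 536.333
Σ(x−M)² = 915876.67; s = √(915876.67/11) = 288.551
Cutoffs: 536.333 ± 2·288.551 → [-40.8, 1113.4]
Outside: 1426 → excluded.
Retained (n=11): Σ = 5010, mean = 5010/11 = 455.455

455.5 ms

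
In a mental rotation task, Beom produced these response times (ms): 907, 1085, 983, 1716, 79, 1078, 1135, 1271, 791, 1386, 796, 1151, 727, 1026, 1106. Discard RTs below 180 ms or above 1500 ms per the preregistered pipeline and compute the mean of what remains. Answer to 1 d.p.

Excluded: 79, 1716
Retained (n=13): Σ = 13442
Mean = 13442/13 = 1034.0000

1034.0 ms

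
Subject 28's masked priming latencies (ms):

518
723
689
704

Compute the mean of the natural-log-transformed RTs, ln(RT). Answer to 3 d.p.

ln(RT): 6.2500, 6.5834, 6.5352, 6.5568
Σ ln(RT) = 25.9254
Mean = 25.9254/4 = 6.48135

6.481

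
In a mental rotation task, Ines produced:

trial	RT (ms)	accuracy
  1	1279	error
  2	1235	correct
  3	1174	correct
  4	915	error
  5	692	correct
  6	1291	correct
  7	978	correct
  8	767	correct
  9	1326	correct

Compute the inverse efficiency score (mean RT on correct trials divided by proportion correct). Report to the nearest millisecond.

Correct trials (n=7): 1235, 1174, 692, 1291, 978, 767, 1326
Mean correct RT = 7463/7 = 1066.1429 ms
Proportion correct = 7/9
IES = 1066.1429 / (7/9) = 1370.755 ms

1371 ms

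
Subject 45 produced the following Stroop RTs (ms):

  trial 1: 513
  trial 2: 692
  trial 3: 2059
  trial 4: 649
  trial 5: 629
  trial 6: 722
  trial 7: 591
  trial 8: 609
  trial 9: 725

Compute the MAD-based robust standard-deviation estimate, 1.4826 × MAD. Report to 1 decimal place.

Sorted: 513, 591, 609, 629, 649, 692, 722, 725, 2059 → median = 649
|x − 649| sorted: 0, 20, 40, 43, 58, 73, 76, 136, 1410 → MAD = 58
Robust SD ≈ 1.4826 × 58 = 85.991

86.0 ms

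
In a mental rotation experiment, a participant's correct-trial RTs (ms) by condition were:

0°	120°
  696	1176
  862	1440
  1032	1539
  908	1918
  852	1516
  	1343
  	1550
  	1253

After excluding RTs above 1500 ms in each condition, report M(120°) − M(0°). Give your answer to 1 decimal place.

120°: exclude 1539, 1918, 1516, 1550
M(0°) = 4350/5 = 870.000
M(120°) = 5212/4 = 1303.000
Difference = 1303.000 − 870.000 = 433.000 ms

433.0 ms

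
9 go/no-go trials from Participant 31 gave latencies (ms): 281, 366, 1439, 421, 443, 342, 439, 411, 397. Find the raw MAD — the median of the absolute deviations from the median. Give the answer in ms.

Sorted: 281, 342, 366, 397, 411, 421, 439, 443, 1439 → median = 411
|x − 411|: 130, 45, 1028, 10, 32, 69, 28, 0, 14
Sorted deviations: 0, 10, 14, 28, 32, 45, 69, 130, 1028 → MAD = 32

32 ms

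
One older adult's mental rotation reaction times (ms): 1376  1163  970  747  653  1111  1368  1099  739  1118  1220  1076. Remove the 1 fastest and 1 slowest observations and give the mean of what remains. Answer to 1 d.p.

Sorted: 653, 739, 747, 970, 1076, 1099, 1111, 1118, 1163, 1220, 1368, 1376
Drop lowest 1 (653) and highest 1 (1376)
Remaining (n=10): Σ = 10611, mean = 10611/10 = 1061.100

1061.1 ms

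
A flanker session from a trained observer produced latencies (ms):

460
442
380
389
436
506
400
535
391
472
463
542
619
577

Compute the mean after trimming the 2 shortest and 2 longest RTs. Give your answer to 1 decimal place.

464.7 ms

Sorted: 380, 389, 391, 400, 436, 442, 460, 463, 472, 506, 535, 542, 577, 619
Drop lowest 2 (380, 389) and highest 2 (577, 619)
Remaining (n=10): Σ = 4647, mean = 4647/10 = 464.700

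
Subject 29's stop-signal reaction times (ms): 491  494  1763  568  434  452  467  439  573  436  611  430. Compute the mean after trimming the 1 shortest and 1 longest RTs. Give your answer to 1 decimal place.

Sorted: 430, 434, 436, 439, 452, 467, 491, 494, 568, 573, 611, 1763
Drop lowest 1 (430) and highest 1 (1763)
Remaining (n=10): Σ = 4965, mean = 4965/10 = 496.500

496.5 ms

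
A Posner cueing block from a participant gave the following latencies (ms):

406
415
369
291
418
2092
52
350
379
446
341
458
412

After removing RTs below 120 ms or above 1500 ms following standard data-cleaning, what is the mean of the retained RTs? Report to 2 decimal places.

Excluded: 52, 2092
Retained (n=11): Σ = 4285
Mean = 4285/11 = 389.5455

389.55 ms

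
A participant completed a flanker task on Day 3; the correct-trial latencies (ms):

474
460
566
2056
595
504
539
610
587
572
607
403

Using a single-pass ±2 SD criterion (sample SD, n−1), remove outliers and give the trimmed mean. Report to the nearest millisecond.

n = 12, ΣRT = 7973, M = 664.417
Σ(x−M)² = 2159646.92; s = √(2159646.92/11) = 443.093
Cutoffs: 664.417 ± 2·443.093 → [-221.8, 1550.6]
Outside: 2056 → excluded.
Retained (n=11): Σ = 5917, mean = 5917/11 = 537.909

538 ms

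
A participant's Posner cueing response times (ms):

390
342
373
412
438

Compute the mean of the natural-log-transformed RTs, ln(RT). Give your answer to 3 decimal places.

5.965

ln(RT): 5.9661, 5.8348, 5.9216, 6.0210, 6.0822
Σ ln(RT) = 29.8258
Mean = 29.8258/5 = 5.96516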